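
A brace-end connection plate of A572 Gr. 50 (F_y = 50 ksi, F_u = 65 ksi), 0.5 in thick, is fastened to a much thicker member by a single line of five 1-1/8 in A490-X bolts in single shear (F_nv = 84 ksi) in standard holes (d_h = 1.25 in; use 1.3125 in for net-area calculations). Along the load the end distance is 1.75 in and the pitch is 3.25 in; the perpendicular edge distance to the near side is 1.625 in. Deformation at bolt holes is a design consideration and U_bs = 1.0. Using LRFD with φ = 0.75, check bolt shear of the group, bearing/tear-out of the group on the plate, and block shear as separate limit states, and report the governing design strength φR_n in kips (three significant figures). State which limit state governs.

Bolt shear: A_b = π·1.125²/4 = 0.994 in²; R_n = 84 × 0.994 × 5 × 1 = 417.5 kips → 0.75 × 417.5 = 313 kips.
Bearing: edge l_c = 1.125, r_n = 43.87 kips; interior l_c = 2, r_n = 78 kips; R_n = 43.87 + 4·78 = 355.9 kips → 267 kips.
Block shear: A_gv = 7.375, A_nv = 4.422, A_nt = 0.4844 in²; R_n = min(0.6F_uA_nv, 0.6F_yA_gv) + U_bs·F_u·A_nt = 203.9 kips → 153 kips.
Block shear governs: 153 kips.

153 kips (block shear governs)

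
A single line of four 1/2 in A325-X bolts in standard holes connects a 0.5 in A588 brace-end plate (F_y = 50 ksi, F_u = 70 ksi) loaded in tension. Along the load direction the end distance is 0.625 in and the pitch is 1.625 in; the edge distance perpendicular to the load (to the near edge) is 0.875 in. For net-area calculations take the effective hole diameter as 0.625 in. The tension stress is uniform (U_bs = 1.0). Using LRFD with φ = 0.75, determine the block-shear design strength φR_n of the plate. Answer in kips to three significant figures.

Shear plane L_v = 0.625 + 3·1.625 = 5.5 in; A_gv = 5.5 × 0.5 = 2.75 in².
A_nv = (5.5 − 3.5·0.625) × 0.5 = 1.656 in².
A_nt = (0.875 − 0.5·0.625) × 0.5 = 0.2812 in².
0.6 F_u A_nv = 69.56 kips; 0.6 F_y A_gv = 82.5 kips → shear rupture governs the shear term.
R_n = 69.56 + 1.0 × 70 × 0.2812 = 89.25 kips.
Design strength φR_n = 0.75 × 89.25 = 66.9 kips.

66.9 kips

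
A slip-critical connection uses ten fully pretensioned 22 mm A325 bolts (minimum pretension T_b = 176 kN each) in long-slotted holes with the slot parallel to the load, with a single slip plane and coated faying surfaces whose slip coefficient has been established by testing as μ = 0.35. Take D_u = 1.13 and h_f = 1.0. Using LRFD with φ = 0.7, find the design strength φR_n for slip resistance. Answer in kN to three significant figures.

R_n = μ · D_u · h_f · T_b · n_s · n_b = 0.35 × 1.13 × 1.0 × 176 × 1 × 10 = 696.1 kN.
Design strength φR_n = 0.7 × 696.1 = 487 kN.

487 kN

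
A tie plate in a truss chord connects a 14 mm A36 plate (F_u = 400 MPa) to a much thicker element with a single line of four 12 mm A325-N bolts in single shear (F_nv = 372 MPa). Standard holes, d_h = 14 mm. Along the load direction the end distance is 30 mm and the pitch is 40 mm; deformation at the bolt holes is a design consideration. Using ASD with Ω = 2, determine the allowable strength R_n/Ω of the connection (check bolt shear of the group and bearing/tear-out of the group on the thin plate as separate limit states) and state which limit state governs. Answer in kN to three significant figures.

Bolt shear: A_b = π·12²/4 = 113.1 mm²; R_n = 372 × 113.1 × 4 × 1 / 1000 = 168.3 kN → 168.3 / 2 = 84.1 kN.
Bearing (1.2 l_c t F_u ≤ 2.4 d t F_u): upper limit = 2.4·12·14·400 / 1000 = 161.3 kN.
  Edge l_c = 30 − 14/2 = 23 → r_n = 154.6 kN; interior l_c = 40 − 14 = 26 → r_n = 161.3 kN.
  R_n,bearing = 1·154.6 + 3·161.3 = 638.4 kN → 638.4 / 2 = 319 kN.
Bolt shear governs: 84.1 kN.

84.1 kN (bolt shear governs)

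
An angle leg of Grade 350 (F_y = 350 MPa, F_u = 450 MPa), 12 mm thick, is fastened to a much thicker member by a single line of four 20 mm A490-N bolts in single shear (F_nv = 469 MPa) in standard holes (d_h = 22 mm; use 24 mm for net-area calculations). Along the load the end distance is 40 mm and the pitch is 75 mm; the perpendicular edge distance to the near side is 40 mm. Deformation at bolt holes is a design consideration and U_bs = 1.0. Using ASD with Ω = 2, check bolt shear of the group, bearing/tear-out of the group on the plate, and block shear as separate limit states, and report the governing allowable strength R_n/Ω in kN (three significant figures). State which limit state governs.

Bolt shear: A_b = π·20²/4 = 314.2 mm²; R_n = 469 × 314.2 × 4 × 1 / 1000 = 589.4 kN → 589.4 / 2 = 295 kN.
Bearing: edge l_c = 29, r_n = 187.9 kN; interior l_c = 53, r_n = 259.2 kN; R_n = 187.9 + 3·259.2 = 965.5 kN → 483 kN.
Block shear: A_gv = 3180, A_nv = 2172, A_nt = 336 mm²; R_n = min(0.6F_uA_nv, 0.6F_yA_gv) + U_bs·F_u·A_nt = 737.6 kN → 369 kN.
Bolt shear governs: 295 kN.

295 kN (bolt shear governs)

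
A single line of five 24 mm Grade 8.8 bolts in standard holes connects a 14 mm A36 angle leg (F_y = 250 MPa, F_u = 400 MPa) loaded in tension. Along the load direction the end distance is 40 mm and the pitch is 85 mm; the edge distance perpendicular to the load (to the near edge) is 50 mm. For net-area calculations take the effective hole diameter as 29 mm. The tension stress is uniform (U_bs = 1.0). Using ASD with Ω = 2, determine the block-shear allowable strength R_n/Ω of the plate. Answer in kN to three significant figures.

Shear plane L_v = 40 + 4·85 = 380 mm; A_gv = 380 × 14 = 5320 mm².
A_nv = (380 − 4.5·29) × 14 = 3493 mm².
A_nt = (50 − 0.5·29) × 14 = 497 mm².
0.6 F_u A_nv = 838.3 kN; 0.6 F_y A_gv = 798 kN → shear yielding governs the shear term.
R_n = 798 + 1.0 × 400 × 497 / 1000 = 996.8 kN.
Allowable strength R_n/Ω = 996.8 / 2 = 498 kN.

498 kN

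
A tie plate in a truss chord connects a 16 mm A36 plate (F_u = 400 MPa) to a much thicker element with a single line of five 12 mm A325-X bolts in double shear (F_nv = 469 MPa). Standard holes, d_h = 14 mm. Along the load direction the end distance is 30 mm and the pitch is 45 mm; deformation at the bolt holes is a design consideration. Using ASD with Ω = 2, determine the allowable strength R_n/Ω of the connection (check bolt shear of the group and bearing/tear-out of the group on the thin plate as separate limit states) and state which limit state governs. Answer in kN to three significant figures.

265 kN (bolt shear governs)

Bolt shear: A_b = π·12²/4 = 113.1 mm²; R_n = 469 × 113.1 × 5 × 2 / 1000 = 530.4 kN → 530.4 / 2 = 265 kN.
Bearing (1.2 l_c t F_u ≤ 2.4 d t F_u): upper limit = 2.4·12·16·400 / 1000 = 184.3 kN.
  Edge l_c = 30 − 14/2 = 23 → r_n = 176.6 kN; interior l_c = 45 − 14 = 31 → r_n = 184.3 kN.
  R_n,bearing = 1·176.6 + 4·184.3 = 913.9 kN → 913.9 / 2 = 457 kN.
Bolt shear governs: 265 kN.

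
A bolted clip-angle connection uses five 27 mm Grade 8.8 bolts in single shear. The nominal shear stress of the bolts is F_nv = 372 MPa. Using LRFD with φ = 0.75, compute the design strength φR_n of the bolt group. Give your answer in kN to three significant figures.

799 kN

A_b = π × 27² / 4 = 572.6 mm².
R_n = F_nv · A_b · n · n_s = 372 × 572.6 × 5 × 1 / 1000 = 1065 kN.
Design strength φR_n = 0.75 × 1065 = 799 kN.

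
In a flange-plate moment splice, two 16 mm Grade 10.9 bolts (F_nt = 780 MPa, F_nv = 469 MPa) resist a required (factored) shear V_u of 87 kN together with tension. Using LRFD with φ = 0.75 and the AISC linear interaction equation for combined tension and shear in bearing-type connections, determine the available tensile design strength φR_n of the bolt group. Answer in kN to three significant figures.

A_b = π·16²/4 = 201.1 mm²; f_rv = 87 × 1000 / (2 × 201.1) = 216.4 MPa.
F'_nt = 1.3 F_nt − (F_nt / φF_nv) f_rv = 1.3·780 − (780/(0.75·469))·216.4 = 534.2 MPa, capped at F_nt → F'_nt = 534.2 MPa.
R_n = F'_nt · A_b · n = 534.2 × 201.1 × 2 / 1000 = 214.8 kN.
Design strength φR_n = 0.75 × 214.8 = 161 kN.

161 kN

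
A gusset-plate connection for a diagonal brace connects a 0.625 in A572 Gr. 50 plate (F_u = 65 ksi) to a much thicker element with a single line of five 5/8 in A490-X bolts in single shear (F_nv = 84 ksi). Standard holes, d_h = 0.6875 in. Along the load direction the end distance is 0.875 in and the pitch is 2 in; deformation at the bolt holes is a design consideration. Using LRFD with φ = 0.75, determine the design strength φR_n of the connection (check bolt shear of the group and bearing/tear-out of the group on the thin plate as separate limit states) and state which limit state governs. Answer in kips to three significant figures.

Bolt shear: A_b = π·0.625²/4 = 0.3068 in²; R_n = 84 × 0.3068 × 5 × 1 = 128.9 kips → 0.75 × 128.9 = 96.6 kips.
Bearing (1.2 l_c t F_u ≤ 2.4 d t F_u): upper limit = 2.4·0.625·0.625·65 = 60.94 kips.
  Edge l_c = 0.875 − 0.6875/2 = 0.5312 → r_n = 25.9 kips; interior l_c = 2 − 0.6875 = 1.312 → r_n = 60.94 kips.
  R_n,bearing = 1·25.9 + 4·60.94 = 269.6 kips → 0.75 × 269.6 = 202 kips.
Bolt shear governs: 96.6 kips.

96.6 kips (bolt shear governs)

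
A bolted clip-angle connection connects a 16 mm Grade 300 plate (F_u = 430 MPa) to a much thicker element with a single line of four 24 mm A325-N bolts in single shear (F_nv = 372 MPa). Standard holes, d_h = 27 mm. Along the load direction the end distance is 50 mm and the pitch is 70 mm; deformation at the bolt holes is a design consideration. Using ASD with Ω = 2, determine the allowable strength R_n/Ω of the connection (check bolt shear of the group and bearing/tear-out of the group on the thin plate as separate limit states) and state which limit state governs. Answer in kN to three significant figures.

337 kN (bolt shear governs)

Bolt shear: A_b = π·24²/4 = 452.4 mm²; R_n = 372 × 452.4 × 4 × 1 / 1000 = 673.2 kN → 673.2 / 2 = 337 kN.
Bearing (1.2 l_c t F_u ≤ 2.4 d t F_u): upper limit = 2.4·24·16·430 / 1000 = 396.3 kN.
  Edge l_c = 50 − 27/2 = 36.5 → r_n = 301.3 kN; interior l_c = 70 − 27 = 43 → r_n = 355 kN.
  R_n,bearing = 1·301.3 + 3·355 = 1366 kN → 1366 / 2 = 683 kN.
Bolt shear governs: 337 kN.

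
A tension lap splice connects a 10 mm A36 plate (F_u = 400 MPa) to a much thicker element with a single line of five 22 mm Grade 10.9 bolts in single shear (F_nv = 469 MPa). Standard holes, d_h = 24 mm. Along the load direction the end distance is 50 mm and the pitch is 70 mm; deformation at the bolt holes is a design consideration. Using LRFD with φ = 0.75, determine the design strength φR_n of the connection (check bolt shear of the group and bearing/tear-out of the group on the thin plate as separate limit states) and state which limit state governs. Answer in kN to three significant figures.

669 kN (bolt shear governs)

Bolt shear: A_b = π·22²/4 = 380.1 mm²; R_n = 469 × 380.1 × 5 × 1 / 1000 = 891.4 kN → 0.75 × 891.4 = 669 kN.
Bearing (1.2 l_c t F_u ≤ 2.4 d t F_u): upper limit = 2.4·22·10·400 / 1000 = 211.2 kN.
  Edge l_c = 50 − 24/2 = 38 → r_n = 182.4 kN; interior l_c = 70 − 24 = 46 → r_n = 211.2 kN.
  R_n,bearing = 1·182.4 + 4·211.2 = 1027 kN → 0.75 × 1027 = 770 kN.
Bolt shear governs: 669 kN.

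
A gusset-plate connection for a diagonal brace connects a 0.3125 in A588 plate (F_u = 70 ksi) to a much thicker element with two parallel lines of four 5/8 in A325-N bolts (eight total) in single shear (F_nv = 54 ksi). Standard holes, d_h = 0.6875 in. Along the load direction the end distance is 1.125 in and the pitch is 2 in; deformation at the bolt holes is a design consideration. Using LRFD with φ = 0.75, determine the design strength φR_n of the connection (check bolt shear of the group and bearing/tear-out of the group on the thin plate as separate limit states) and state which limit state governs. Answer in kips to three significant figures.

99.4 kips (bolt shear governs)

Bolt shear: A_b = π·0.625²/4 = 0.3068 in²; R_n = 54 × 0.3068 × 8 × 1 = 132.5 kips → 0.75 × 132.5 = 99.4 kips.
Bearing (1.2 l_c t F_u ≤ 2.4 d t F_u): upper limit = 2.4·0.625·0.3125·70 = 32.81 kips.
  Edge l_c = 1.125 − 0.6875/2 = 0.7812 → r_n = 20.51 kips; interior l_c = 2 − 0.6875 = 1.312 → r_n = 32.81 kips.
  R_n,bearing = 2·20.51 + 6·32.81 = 237.9 kips → 0.75 × 237.9 = 178 kips.
Bolt shear governs: 99.4 kips.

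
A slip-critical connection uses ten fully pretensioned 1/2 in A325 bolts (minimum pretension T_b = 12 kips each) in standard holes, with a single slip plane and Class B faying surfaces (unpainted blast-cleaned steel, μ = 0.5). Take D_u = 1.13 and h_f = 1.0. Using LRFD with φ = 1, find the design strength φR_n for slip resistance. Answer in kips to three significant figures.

R_n = μ · D_u · h_f · T_b · n_s · n_b = 0.5 × 1.13 × 1.0 × 12 × 1 × 10 = 67.8 kips.
Design strength φR_n = 1 × 67.8 = 67.8 kips.

67.8 kips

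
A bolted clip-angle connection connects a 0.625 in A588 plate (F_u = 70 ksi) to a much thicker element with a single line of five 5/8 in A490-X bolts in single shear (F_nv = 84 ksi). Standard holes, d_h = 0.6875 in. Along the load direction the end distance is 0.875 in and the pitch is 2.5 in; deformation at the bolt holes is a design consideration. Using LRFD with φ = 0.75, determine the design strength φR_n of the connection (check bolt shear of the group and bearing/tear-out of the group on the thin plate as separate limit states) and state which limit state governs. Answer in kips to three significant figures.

96.6 kips (bolt shear governs)

Bolt shear: A_b = π·0.625²/4 = 0.3068 in²; R_n = 84 × 0.3068 × 5 × 1 = 128.9 kips → 0.75 × 128.9 = 96.6 kips.
Bearing (1.2 l_c t F_u ≤ 2.4 d t F_u): upper limit = 2.4·0.625·0.625·70 = 65.62 kips.
  Edge l_c = 0.875 − 0.6875/2 = 0.5312 → r_n = 27.89 kips; interior l_c = 2.5 − 0.6875 = 1.812 → r_n = 65.62 kips.
  R_n,bearing = 1·27.89 + 4·65.62 = 290.4 kips → 0.75 × 290.4 = 218 kips.
Bolt shear governs: 96.6 kips.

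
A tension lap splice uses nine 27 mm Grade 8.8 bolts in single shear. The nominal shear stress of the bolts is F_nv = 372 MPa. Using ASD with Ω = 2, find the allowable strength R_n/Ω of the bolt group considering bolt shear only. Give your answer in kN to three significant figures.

958 kN

A_b = π × 27² / 4 = 572.6 mm².
R_n = F_nv · A_b · n · n_s = 372 × 572.6 × 9 × 1 / 1000 = 1917 kN.
Allowable strength R_n/Ω = 1917 / 2 = 958 kN.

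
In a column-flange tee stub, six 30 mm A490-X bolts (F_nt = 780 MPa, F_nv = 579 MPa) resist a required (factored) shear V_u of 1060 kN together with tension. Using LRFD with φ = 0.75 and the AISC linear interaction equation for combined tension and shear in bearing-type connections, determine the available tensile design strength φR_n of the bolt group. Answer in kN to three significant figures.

1800 kN

A_b = π·30²/4 = 706.9 mm²; f_rv = 1060 × 1000 / (6 × 706.9) = 249.9 MPa.
F'_nt = 1.3 F_nt − (F_nt / φF_nv) f_rv = 1.3·780 − (780/(0.75·579))·249.9 = 565.1 MPa, capped at F_nt → F'_nt = 565.1 MPa.
R_n = F'_nt · A_b · n = 565.1 × 706.9 × 6 / 1000 = 2397 kN.
Design strength φR_n = 0.75 × 2397 = 1800 kN.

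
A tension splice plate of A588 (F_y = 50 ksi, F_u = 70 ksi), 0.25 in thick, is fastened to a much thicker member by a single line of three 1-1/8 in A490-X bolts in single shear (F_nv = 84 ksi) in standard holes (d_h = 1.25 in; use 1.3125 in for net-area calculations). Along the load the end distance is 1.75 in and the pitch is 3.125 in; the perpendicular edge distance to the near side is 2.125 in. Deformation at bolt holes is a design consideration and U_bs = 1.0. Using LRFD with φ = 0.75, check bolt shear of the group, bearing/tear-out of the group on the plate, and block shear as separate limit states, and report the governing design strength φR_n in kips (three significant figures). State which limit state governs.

Bolt shear: A_b = π·1.125²/4 = 0.994 in²; R_n = 84 × 0.994 × 3 × 1 = 250.5 kips → 0.75 × 250.5 = 188 kips.
Bearing: edge l_c = 1.125, r_n = 23.62 kips; interior l_c = 1.875, r_n = 39.38 kips; R_n = 23.62 + 2·39.38 = 102.4 kips → 76.8 kips.
Block shear: A_gv = 2, A_nv = 1.18, A_nt = 0.3672 in²; R_n = min(0.6F_uA_nv, 0.6F_yA_gv) + U_bs·F_u·A_nt = 75.25 kips → 56.4 kips.
Block shear governs: 56.4 kips.

56.4 kips (block shear governs)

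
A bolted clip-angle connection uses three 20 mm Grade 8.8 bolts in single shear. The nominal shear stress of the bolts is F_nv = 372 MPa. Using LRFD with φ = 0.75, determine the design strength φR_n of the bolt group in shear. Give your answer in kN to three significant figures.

A_b = π × 20² / 4 = 314.2 mm².
R_n = F_nv · A_b · n · n_s = 372 × 314.2 × 3 × 1 / 1000 = 350.6 kN.
Design strength φR_n = 0.75 × 350.6 = 263 kN.

263 kN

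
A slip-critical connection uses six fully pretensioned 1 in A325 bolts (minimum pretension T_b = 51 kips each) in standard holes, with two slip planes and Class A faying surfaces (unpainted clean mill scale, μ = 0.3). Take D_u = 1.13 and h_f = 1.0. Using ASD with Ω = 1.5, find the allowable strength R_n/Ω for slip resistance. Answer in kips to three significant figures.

R_n = μ · D_u · h_f · T_b · n_s · n_b = 0.3 × 1.13 × 1.0 × 51 × 2 × 6 = 207.5 kips.
Allowable strength R_n/Ω = 207.5 / 1.5 = 138 kips.

138 kips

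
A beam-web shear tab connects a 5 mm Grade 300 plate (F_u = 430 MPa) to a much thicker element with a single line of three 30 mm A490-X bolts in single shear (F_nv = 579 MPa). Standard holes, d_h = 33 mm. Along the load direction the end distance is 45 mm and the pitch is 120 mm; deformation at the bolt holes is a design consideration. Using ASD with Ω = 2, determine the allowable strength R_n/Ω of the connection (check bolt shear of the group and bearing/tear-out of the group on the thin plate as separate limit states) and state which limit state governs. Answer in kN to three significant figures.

192 kN (bearing governs)

Bolt shear: A_b = π·30²/4 = 706.9 mm²; R_n = 579 × 706.9 × 3 × 1 / 1000 = 1228 kN → 1228 / 2 = 614 kN.
Bearing (1.2 l_c t F_u ≤ 2.4 d t F_u): upper limit = 2.4·30·5·430 / 1000 = 154.8 kN.
  Edge l_c = 45 − 33/2 = 28.5 → r_n = 73.53 kN; interior l_c = 120 − 33 = 87 → r_n = 154.8 kN.
  R_n,bearing = 1·73.53 + 2·154.8 = 383.1 kN → 383.1 / 2 = 192 kN.
Bearing governs: 192 kN.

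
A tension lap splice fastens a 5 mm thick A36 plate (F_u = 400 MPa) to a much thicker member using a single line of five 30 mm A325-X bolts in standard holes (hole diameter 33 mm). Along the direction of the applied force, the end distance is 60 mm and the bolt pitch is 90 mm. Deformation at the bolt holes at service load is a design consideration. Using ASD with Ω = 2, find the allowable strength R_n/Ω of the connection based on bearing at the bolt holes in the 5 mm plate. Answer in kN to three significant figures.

Per bolt r_n = 1.2 l_c t F_u ≤ 2.4 d t F_u; upper limit = 2.4 × 30 × 5 × 400 / 1000 = 144 kN.
Edge bolt: l_c = 60 − 33/2 = 43.5 mm → 1.2 × 43.5 × 5 × 400 / 1000 = 104.4 → r_n = 104.4 kN.
Interior bolts: l_c = 90 − 33 = 57 mm → 1.2 × 57 × 5 × 400 / 1000 = 136.8 → r_n = 136.8 kN.
R_n = 1 × 104.4 + 4 × 136.8 = 651.6 kN.
Allowable strength R_n/Ω = 651.6 / 2 = 326 kN.

326 kN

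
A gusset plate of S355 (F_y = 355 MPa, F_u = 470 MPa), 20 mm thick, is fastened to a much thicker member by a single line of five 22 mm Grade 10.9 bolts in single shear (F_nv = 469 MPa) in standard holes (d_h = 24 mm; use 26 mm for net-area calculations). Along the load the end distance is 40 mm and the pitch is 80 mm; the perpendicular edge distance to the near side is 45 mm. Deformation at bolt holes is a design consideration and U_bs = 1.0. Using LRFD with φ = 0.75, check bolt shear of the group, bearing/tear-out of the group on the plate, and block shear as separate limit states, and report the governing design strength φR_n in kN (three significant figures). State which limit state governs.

669 kN (bolt shear governs)

Bolt shear: A_b = π·22²/4 = 380.1 mm²; R_n = 469 × 380.1 × 5 × 1 / 1000 = 891.4 kN → 0.75 × 891.4 = 669 kN.
Bearing: edge l_c = 28, r_n = 315.8 kN; interior l_c = 56, r_n = 496.3 kN; R_n = 315.8 + 4·496.3 = 2301 kN → 1730 kN.
Block shear: A_gv = 7200, A_nv = 4860, A_nt = 640 mm²; R_n = min(0.6F_uA_nv, 0.6F_yA_gv) + U_bs·F_u·A_nt = 1671 kN → 1250 kN.
Bolt shear governs: 669 kN.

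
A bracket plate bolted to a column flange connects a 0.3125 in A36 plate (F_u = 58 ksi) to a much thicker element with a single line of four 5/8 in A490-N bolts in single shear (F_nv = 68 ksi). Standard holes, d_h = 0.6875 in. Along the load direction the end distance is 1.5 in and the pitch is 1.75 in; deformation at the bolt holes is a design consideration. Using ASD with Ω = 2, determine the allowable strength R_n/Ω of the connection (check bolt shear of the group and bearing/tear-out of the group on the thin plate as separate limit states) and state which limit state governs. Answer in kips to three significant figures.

Bolt shear: A_b = π·0.625²/4 = 0.3068 in²; R_n = 68 × 0.3068 × 4 × 1 = 83.45 kips → 83.45 / 2 = 41.7 kips.
Bearing (1.2 l_c t F_u ≤ 2.4 d t F_u): upper limit = 2.4·0.625·0.3125·58 = 27.19 kips.
  Edge l_c = 1.5 − 0.6875/2 = 1.156 → r_n = 25.15 kips; interior l_c = 1.75 − 0.6875 = 1.062 → r_n = 23.11 kips.
  R_n,bearing = 1·25.15 + 3·23.11 = 94.48 kips → 94.48 / 2 = 47.2 kips.
Bolt shear governs: 41.7 kips.

41.7 kips (bolt shear governs)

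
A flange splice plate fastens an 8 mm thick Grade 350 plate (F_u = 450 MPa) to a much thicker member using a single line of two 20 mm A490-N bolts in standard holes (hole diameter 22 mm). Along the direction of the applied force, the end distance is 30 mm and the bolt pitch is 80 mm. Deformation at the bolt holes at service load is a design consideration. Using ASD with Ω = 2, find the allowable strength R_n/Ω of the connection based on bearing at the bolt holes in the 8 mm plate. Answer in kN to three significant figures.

127 kN

Per bolt r_n = 1.2 l_c t F_u ≤ 2.4 d t F_u; upper limit = 2.4 × 20 × 8 × 450 / 1000 = 172.8 kN.
Edge bolt: l_c = 30 − 22/2 = 19 mm → 1.2 × 19 × 8 × 450 / 1000 = 82.08 → r_n = 82.08 kN.
Interior bolts: l_c = 80 − 22 = 58 mm → 1.2 × 58 × 8 × 450 / 1000 = 250.6 → r_n = 172.8 kN.
R_n = 1 × 82.08 + 1 × 172.8 = 254.9 kN.
Allowable strength R_n/Ω = 254.9 / 2 = 127 kN.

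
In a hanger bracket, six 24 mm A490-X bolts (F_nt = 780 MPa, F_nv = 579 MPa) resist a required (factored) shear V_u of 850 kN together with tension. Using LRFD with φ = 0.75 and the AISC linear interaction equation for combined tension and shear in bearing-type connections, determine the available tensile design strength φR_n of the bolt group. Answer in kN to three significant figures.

919 kN

A_b = π·24²/4 = 452.4 mm²; f_rv = 850 × 1000 / (6 × 452.4) = 313.2 MPa.
F'_nt = 1.3 F_nt − (F_nt / φF_nv) f_rv = 1.3·780 − (780/(0.75·579))·313.2 = 451.5 MPa, capped at F_nt → F'_nt = 451.5 MPa.
R_n = F'_nt · A_b · n = 451.5 × 452.4 × 6 / 1000 = 1226 kN.
Design strength φR_n = 0.75 × 1226 = 919 kN.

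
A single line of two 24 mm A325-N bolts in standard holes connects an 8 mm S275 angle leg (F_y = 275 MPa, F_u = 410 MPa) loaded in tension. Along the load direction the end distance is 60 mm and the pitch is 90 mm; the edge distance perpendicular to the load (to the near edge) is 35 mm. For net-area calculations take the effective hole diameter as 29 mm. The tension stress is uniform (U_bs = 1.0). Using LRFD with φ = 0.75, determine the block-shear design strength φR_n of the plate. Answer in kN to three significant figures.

199 kN

Shear plane L_v = 60 + 1·90 = 150 mm; A_gv = 150 × 8 = 1200 mm².
A_nv = (150 − 1.5·29) × 8 = 852 mm².
A_nt = (35 − 0.5·29) × 8 = 164 mm².
0.6 F_u A_nv = 209.6 kN; 0.6 F_y A_gv = 198 kN → shear yielding governs the shear term.
R_n = 198 + 1.0 × 410 × 164 / 1000 = 265.2 kN.
Design strength φR_n = 0.75 × 265.2 = 199 kN.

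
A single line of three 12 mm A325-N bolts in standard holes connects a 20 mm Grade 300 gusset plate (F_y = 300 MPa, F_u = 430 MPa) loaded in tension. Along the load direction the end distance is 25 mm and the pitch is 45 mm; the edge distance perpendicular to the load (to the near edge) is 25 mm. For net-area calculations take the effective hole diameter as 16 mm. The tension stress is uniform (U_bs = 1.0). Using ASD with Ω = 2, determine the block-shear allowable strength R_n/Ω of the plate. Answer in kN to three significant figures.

267 kN

Shear plane L_v = 25 + 2·45 = 115 mm; A_gv = 115 × 20 = 2300 mm².
A_nv = (115 − 2.5·16) × 20 = 1500 mm².
A_nt = (25 − 0.5·16) × 20 = 340 mm².
0.6 F_u A_nv = 387 kN; 0.6 F_y A_gv = 414 kN → shear rupture governs the shear term.
R_n = 387 + 1.0 × 430 × 340 / 1000 = 533.2 kN.
Allowable strength R_n/Ω = 533.2 / 2 = 267 kN.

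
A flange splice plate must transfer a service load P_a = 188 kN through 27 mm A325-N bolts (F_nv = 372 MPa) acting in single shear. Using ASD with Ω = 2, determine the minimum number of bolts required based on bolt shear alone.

A_b = π·27²/4 = 572.6 mm².
Per-bolt allowable strength R_n/Ω = 372 × 572.6 × 1 / 1000 / 2 = 106.5 kN.
n ≥ 188 / 106.5 = 1.765 → use 2 bolts.

2 bolts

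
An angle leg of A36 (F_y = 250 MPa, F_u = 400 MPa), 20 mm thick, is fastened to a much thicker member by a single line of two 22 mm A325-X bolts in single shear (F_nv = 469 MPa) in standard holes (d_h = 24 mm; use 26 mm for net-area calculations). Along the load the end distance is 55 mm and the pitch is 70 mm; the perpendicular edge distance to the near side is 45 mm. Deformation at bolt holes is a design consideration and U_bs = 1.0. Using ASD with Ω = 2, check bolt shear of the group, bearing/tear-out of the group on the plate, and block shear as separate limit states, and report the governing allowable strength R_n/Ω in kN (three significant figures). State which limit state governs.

Bolt shear: A_b = π·22²/4 = 380.1 mm²; R_n = 469 × 380.1 × 2 × 1 / 1000 = 356.6 kN → 356.6 / 2 = 178 kN.
Bearing: edge l_c = 43, r_n = 412.8 kN; interior l_c = 46, r_n = 422.4 kN; R_n = 412.8 + 1·422.4 = 835.2 kN → 418 kN.
Block shear: A_gv = 2500, A_nv = 1720, A_nt = 640 mm²; R_n = min(0.6F_uA_nv, 0.6F_yA_gv) + U_bs·F_u·A_nt = 631 kN → 316 kN.
Bolt shear governs: 178 kN.

178 kN (bolt shear governs)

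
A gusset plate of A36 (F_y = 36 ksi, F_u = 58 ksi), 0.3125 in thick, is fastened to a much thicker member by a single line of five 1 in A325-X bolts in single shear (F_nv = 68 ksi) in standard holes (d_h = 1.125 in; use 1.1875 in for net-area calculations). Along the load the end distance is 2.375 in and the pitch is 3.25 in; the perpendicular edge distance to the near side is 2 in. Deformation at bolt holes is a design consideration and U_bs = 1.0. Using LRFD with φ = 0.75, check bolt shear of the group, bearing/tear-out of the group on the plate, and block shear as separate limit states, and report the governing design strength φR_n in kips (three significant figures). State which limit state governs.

Bolt shear: A_b = π·1²/4 = 0.7854 in²; R_n = 68 × 0.7854 × 5 × 1 = 267 kips → 0.75 × 267 = 200 kips.
Bearing: edge l_c = 1.812, r_n = 39.42 kips; interior l_c = 2.125, r_n = 43.5 kips; R_n = 39.42 + 4·43.5 = 213.4 kips → 160 kips.
Block shear: A_gv = 4.805, A_nv = 3.135, A_nt = 0.4395 in²; R_n = min(0.6F_uA_nv, 0.6F_yA_gv) + U_bs·F_u·A_nt = 129.3 kips → 97 kips.
Block shear governs: 97 kips.

97 kips (block shear governs)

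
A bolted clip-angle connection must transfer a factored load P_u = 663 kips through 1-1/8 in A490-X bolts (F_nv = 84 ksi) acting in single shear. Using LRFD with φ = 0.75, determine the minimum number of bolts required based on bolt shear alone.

11 bolts

A_b = π·1.125²/4 = 0.994 in².
Per-bolt design strength φR_n = 0.75 × 84 × 0.994 × 1 = 62.62 kips.
n ≥ 663 / 62.62 = 10.59 → use 11 bolts.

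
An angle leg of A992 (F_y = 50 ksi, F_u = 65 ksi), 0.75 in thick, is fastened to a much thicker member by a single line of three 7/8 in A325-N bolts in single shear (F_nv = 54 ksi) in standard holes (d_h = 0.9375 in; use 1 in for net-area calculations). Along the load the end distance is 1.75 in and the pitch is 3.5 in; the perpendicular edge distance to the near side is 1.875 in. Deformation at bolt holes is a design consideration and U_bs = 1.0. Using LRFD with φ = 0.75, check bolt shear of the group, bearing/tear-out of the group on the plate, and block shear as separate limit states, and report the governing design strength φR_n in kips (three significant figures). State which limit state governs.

73.1 kips (bolt shear governs)

Bolt shear: A_b = π·0.875²/4 = 0.6013 in²; R_n = 54 × 0.6013 × 3 × 1 = 97.41 kips → 0.75 × 97.41 = 73.1 kips.
Bearing: edge l_c = 1.281, r_n = 74.95 kips; interior l_c = 2.562, r_n = 102.4 kips; R_n = 74.95 + 2·102.4 = 279.7 kips → 210 kips.
Block shear: A_gv = 6.562, A_nv = 4.688, A_nt = 1.031 in²; R_n = min(0.6F_uA_nv, 0.6F_yA_gv) + U_bs·F_u·A_nt = 249.8 kips → 187 kips.
Bolt shear governs: 73.1 kips.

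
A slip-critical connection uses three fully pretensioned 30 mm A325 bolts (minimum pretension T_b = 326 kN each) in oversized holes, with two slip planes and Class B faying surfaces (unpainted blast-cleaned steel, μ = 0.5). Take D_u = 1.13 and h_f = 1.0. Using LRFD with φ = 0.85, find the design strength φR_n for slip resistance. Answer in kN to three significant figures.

939 kN

R_n = μ · D_u · h_f · T_b · n_s · n_b = 0.5 × 1.13 × 1.0 × 326 × 2 × 3 = 1105 kN.
Design strength φR_n = 0.85 × 1105 = 939 kN.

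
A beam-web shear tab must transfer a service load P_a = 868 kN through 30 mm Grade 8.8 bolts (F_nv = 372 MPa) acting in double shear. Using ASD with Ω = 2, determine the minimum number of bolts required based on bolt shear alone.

A_b = π·30²/4 = 706.9 mm².
Per-bolt allowable strength R_n/Ω = 372 × 706.9 × 2 / 1000 / 2 = 263 kN.
n ≥ 868 / 263 = 3.301 → use 4 bolts.

4 bolts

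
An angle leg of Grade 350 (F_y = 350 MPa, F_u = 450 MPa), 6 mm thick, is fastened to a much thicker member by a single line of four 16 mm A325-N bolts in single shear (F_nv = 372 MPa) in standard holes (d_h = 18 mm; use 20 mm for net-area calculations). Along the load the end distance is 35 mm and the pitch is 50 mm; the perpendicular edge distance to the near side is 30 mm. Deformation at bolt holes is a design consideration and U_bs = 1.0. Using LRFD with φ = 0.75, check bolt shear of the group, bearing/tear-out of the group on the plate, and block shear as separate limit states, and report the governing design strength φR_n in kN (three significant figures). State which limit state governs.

Bolt shear: A_b = π·16²/4 = 201.1 mm²; R_n = 372 × 201.1 × 4 × 1 / 1000 = 299.2 kN → 0.75 × 299.2 = 224 kN.
Bearing: edge l_c = 26, r_n = 84.24 kN; interior l_c = 32, r_n = 103.7 kN; R_n = 84.24 + 3·103.7 = 395.3 kN → 296 kN.
Block shear: A_gv = 1110, A_nv = 690, A_nt = 120 mm²; R_n = min(0.6F_uA_nv, 0.6F_yA_gv) + U_bs·F_u·A_nt = 240.3 kN → 180 kN.
Block shear governs: 180 kN.

180 kN (block shear governs)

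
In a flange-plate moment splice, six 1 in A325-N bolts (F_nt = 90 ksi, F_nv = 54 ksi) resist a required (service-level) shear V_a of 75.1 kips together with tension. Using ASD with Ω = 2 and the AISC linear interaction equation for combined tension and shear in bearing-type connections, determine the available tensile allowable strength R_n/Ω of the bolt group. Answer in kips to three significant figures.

151 kips

A_b = π·1²/4 = 0.7854 in²; f_rv = 75.1 / (6 × 0.7854) = 15.94 ksi.
F'_nt = 1.3 F_nt − (Ω F_nt / F_nv) f_rv = 1.3·90 − (2·90/54)·15.94 = 63.88 ksi, capped at F_nt → F'_nt = 63.88 ksi.
R_n = F'_nt · A_b · n = 63.88 × 0.7854 × 6 = 301 kips.
Allowable strength R_n/Ω = 301 / 2 = 151 kips.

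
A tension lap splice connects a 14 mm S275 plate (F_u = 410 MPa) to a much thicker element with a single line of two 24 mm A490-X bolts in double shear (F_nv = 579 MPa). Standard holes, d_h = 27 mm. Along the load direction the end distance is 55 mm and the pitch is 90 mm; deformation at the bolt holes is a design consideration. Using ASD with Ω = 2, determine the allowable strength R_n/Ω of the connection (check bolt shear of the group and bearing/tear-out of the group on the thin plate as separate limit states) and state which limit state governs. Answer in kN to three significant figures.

308 kN (bearing governs)

Bolt shear: A_b = π·24²/4 = 452.4 mm²; R_n = 579 × 452.4 × 2 × 2 / 1000 = 1048 kN → 1048 / 2 = 524 kN.
Bearing (1.2 l_c t F_u ≤ 2.4 d t F_u): upper limit = 2.4·24·14·410 / 1000 = 330.6 kN.
  Edge l_c = 55 − 27/2 = 41.5 → r_n = 285.9 kN; interior l_c = 90 − 27 = 63 → r_n = 330.6 kN.
  R_n,bearing = 1·285.9 + 1·330.6 = 616.5 kN → 616.5 / 2 = 308 kN.
Bearing governs: 308 kN.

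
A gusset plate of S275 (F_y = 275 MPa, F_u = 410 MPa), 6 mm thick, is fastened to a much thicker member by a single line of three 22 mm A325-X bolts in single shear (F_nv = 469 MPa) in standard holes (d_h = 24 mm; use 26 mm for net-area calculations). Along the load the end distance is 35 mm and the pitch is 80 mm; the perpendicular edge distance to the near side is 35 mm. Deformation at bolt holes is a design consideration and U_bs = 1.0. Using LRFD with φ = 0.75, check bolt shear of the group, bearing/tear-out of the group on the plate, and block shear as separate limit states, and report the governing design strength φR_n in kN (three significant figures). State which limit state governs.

Bolt shear: A_b = π·22²/4 = 380.1 mm²; R_n = 469 × 380.1 × 3 × 1 / 1000 = 534.8 kN → 0.75 × 534.8 = 401 kN.
Bearing: edge l_c = 23, r_n = 67.9 kN; interior l_c = 56, r_n = 129.9 kN; R_n = 67.9 + 2·129.9 = 327.7 kN → 246 kN.
Block shear: A_gv = 1170, A_nv = 780, A_nt = 132 mm²; R_n = min(0.6F_uA_nv, 0.6F_yA_gv) + U_bs·F_u·A_nt = 246 kN → 184 kN.
Block shear governs: 184 kN.

184 kN (block shear governs)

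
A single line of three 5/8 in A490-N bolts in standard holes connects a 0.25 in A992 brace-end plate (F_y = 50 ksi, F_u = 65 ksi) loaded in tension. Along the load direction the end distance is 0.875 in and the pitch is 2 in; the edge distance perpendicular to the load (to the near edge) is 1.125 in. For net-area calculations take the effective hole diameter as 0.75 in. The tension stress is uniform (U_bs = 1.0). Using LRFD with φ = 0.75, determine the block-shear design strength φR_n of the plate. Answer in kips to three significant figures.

31.1 kips

Shear plane L_v = 0.875 + 2·2 = 4.875 in; A_gv = 4.875 × 0.25 = 1.219 in².
A_nv = (4.875 − 2.5·0.75) × 0.25 = 0.75 in².
A_nt = (1.125 − 0.5·0.75) × 0.25 = 0.1875 in².
0.6 F_u A_nv = 29.25 kips; 0.6 F_y A_gv = 36.56 kips → shear rupture governs the shear term.
R_n = 29.25 + 1.0 × 65 × 0.1875 = 41.44 kips.
Design strength φR_n = 0.75 × 41.44 = 31.1 kips.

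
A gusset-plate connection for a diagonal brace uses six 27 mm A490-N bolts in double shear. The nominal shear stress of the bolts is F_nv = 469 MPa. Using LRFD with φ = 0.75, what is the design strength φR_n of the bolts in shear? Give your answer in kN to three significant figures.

2420 kN

A_b = π × 27² / 4 = 572.6 mm².
R_n = F_nv · A_b · n · n_s = 469 × 572.6 × 6 × 2 / 1000 = 3222 kN.
Design strength φR_n = 0.75 × 3222 = 2420 kN.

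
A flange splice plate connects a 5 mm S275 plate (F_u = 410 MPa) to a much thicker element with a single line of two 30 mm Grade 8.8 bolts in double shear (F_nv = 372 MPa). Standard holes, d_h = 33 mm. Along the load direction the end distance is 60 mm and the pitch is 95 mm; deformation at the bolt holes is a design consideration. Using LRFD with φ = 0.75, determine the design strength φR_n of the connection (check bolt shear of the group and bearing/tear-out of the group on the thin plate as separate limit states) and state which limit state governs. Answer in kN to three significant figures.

Bolt shear: A_b = π·30²/4 = 706.9 mm²; R_n = 372 × 706.9 × 2 × 2 / 1000 = 1052 kN → 0.75 × 1052 = 789 kN.
Bearing (1.2 l_c t F_u ≤ 2.4 d t F_u): upper limit = 2.4·30·5·410 / 1000 = 147.6 kN.
  Edge l_c = 60 − 33/2 = 43.5 → r_n = 107 kN; interior l_c = 95 − 33 = 62 → r_n = 147.6 kN.
  R_n,bearing = 1·107 + 1·147.6 = 254.6 kN → 0.75 × 254.6 = 191 kN.
Bearing governs: 191 kN.

191 kN (bearing governs)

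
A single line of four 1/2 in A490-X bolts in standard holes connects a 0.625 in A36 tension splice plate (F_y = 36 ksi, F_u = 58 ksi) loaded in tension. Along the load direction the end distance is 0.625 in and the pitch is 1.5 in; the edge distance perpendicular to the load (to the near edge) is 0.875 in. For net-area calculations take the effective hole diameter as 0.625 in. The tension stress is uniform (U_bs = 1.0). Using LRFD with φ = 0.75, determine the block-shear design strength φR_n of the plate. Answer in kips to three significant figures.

63.2 kips

Shear plane L_v = 0.625 + 3·1.5 = 5.125 in; A_gv = 5.125 × 0.625 = 3.203 in².
A_nv = (5.125 − 3.5·0.625) × 0.625 = 1.836 in².
A_nt = (0.875 − 0.5·0.625) × 0.625 = 0.3516 in².
0.6 F_u A_nv = 63.89 kips; 0.6 F_y A_gv = 69.19 kips → shear rupture governs the shear term.
R_n = 63.89 + 1.0 × 58 × 0.3516 = 84.28 kips.
Design strength φR_n = 0.75 × 84.28 = 63.2 kips.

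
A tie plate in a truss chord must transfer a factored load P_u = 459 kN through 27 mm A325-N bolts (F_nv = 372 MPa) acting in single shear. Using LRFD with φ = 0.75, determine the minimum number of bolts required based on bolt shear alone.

3 bolts

A_b = π·27²/4 = 572.6 mm².
Per-bolt design strength φR_n = 0.75 × 372 × 572.6 × 1 / 1000 = 159.7 kN.
n ≥ 459 / 159.7 = 2.873 → use 3 bolts.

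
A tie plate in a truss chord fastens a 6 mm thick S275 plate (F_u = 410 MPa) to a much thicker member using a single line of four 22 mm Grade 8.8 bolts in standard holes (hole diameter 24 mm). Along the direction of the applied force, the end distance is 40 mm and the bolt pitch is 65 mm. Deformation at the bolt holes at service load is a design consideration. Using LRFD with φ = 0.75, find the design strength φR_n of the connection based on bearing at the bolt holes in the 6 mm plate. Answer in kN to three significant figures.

Per bolt r_n = 1.2 l_c t F_u ≤ 2.4 d t F_u; upper limit = 2.4 × 22 × 6 × 410 / 1000 = 129.9 kN.
Edge bolt: l_c = 40 − 24/2 = 28 mm → 1.2 × 28 × 6 × 410 / 1000 = 82.66 → r_n = 82.66 kN.
Interior bolts: l_c = 65 − 24 = 41 mm → 1.2 × 41 × 6 × 410 / 1000 = 121 → r_n = 121 kN.
R_n = 1 × 82.66 + 3 × 121 = 445.8 kN.
Design strength φR_n = 0.75 × 445.8 = 334 kN.

334 kN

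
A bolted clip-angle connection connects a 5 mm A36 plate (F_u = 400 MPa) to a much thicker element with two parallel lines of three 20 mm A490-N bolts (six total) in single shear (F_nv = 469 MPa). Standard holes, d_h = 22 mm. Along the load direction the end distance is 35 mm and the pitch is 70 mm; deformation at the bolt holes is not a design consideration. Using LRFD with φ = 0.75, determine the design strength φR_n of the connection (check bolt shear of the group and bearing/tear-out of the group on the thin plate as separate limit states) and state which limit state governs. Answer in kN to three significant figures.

Bolt shear: A_b = π·20²/4 = 314.2 mm²; R_n = 469 × 314.2 × 6 × 1 / 1000 = 884 kN → 0.75 × 884 = 663 kN.
Bearing (1.5 l_c t F_u ≤ 3.0 d t F_u): upper limit = 3.0·20·5·400 / 1000 = 120 kN.
  Edge l_c = 35 − 22/2 = 24 → r_n = 72 kN; interior l_c = 70 − 22 = 48 → r_n = 120 kN.
  R_n,bearing = 2·72 + 4·120 = 624 kN → 0.75 × 624 = 468 kN.
Bearing governs: 468 kN.

468 kN (bearing governs)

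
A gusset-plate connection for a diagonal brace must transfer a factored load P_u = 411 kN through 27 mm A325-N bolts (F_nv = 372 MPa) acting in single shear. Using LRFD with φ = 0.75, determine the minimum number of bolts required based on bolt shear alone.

3 bolts

A_b = π·27²/4 = 572.6 mm².
Per-bolt design strength φR_n = 0.75 × 372 × 572.6 × 1 / 1000 = 159.7 kN.
n ≥ 411 / 159.7 = 2.573 → use 3 bolts.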